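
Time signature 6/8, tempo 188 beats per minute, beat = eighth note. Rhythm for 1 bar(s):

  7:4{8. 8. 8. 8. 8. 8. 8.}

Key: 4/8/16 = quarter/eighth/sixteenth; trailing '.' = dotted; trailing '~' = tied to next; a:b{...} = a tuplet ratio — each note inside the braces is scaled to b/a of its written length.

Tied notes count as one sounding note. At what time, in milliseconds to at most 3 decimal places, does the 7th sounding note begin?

note 7 onset = 36/7b = 1641.337ms

1. 0.0ms @ 0 + 273.556ms (6/7)
2. 273.556ms @ 6/7 + 273.556ms (6/7)
3. 547.112ms @ 12/7 + 273.556ms (6/7)
4. 820.669ms @ 18/7 + 273.556ms (6/7)
5. 1094.225ms @ 24/7 + 273.556ms (6/7)
6. 1367.781ms @ 30/7 + 273.556ms (6/7)
7. 1641.337ms @ 36/7 + 273.556ms (6/7)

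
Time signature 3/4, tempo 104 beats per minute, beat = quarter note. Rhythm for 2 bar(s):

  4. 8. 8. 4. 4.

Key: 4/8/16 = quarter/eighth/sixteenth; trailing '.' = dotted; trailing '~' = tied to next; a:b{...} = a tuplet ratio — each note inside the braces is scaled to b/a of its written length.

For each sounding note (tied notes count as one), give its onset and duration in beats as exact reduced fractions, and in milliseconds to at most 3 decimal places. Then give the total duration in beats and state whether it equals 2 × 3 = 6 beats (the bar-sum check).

1) 0.0ms=0b +865.385ms=3/2b
2) 865.385ms=3/2b +432.692ms=3/4b
3) 1298.077ms=9/4b +432.692ms=3/4b
4) 1730.769ms=3b +865.385ms=3/2b
5) 2596.154ms=9/2b +865.385ms=3/2b
Σ=6b of 6 (104bpm 3/4) — PASS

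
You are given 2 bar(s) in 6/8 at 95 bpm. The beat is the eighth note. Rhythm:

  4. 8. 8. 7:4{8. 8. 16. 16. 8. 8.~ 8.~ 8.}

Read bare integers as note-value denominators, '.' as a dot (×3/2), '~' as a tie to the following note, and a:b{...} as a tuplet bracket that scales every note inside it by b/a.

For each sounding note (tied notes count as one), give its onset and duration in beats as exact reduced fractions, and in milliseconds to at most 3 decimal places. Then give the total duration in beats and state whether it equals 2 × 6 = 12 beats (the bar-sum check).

1) 0.0ms=0b +1894.737ms=3b
2) 1894.737ms=3b +947.368ms=3/2b
3) 2842.105ms=9/2b +947.368ms=3/2b
4) 3789.474ms=6b +541.353ms=6/7b
5) 4330.827ms=48/7b +541.353ms=6/7b
6) 4872.18ms=54/7b +270.677ms=3/7b
7) 5142.857ms=57/7b +270.677ms=3/7b
8) 5413.534ms=60/7b +541.353ms=6/7b
9) 5954.887ms=66/7b +1624.06ms=18/7b
Σ=12b of 12 (95bpm 6/8) — PASS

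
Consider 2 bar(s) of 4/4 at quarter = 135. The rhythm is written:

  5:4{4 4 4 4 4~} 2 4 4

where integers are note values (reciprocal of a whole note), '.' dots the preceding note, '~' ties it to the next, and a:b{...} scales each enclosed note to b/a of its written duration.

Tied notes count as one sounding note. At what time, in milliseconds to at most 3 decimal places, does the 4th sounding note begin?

note 4 onset = 12/5b = 1066.667ms

1. 0.0ms @ 0 + 355.556ms (4/5)
2. 355.556ms @ 4/5 + 355.556ms (4/5)
3. 711.111ms @ 8/5 + 355.556ms (4/5)
4. 1066.667ms @ 12/5 + 355.556ms (4/5)
5. 1422.222ms @ 16/5 + 1244.444ms (14/5)
6. 2666.667ms @ 6 + 444.444ms (1)
7. 3111.111ms @ 7 + 444.444ms (1)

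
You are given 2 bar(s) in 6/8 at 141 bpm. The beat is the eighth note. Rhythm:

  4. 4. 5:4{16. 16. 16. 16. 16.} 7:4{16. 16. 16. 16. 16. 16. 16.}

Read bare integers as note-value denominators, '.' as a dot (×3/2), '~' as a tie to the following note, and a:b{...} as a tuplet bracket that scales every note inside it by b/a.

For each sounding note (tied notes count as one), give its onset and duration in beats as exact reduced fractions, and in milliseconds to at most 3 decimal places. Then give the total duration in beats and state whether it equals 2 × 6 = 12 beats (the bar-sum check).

1) 0.0ms=0b +1276.596ms=3b
2) 1276.596ms=3b +1276.596ms=3b
3) 2553.191ms=6b +255.319ms=3/5b
4) 2808.511ms=33/5b +255.319ms=3/5b
5) 3063.83ms=36/5b +255.319ms=3/5b
6) 3319.149ms=39/5b +255.319ms=3/5b
7) 3574.468ms=42/5b +255.319ms=3/5b
8) 3829.787ms=9b +182.371ms=3/7b
9) 4012.158ms=66/7b +182.371ms=3/7b
10) 4194.529ms=69/7b +182.371ms=3/7b
11) 4376.9ms=72/7b +182.371ms=3/7b
12) 4559.271ms=75/7b +182.371ms=3/7b
13) 4741.641ms=78/7b +182.371ms=3/7b
14) 4924.012ms=81/7b +182.371ms=3/7b
Σ=12b of 12 (141bpm 6/8) — PASS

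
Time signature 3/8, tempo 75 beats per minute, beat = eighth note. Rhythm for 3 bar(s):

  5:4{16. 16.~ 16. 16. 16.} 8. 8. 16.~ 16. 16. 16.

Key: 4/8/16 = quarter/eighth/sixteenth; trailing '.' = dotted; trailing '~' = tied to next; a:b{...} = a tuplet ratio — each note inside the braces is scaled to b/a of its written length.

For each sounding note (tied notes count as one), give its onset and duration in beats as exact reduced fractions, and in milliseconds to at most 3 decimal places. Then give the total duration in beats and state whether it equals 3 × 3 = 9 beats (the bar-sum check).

1) 0.0ms=0b +480.0ms=3/5b
2) 480.0ms=3/5b +960.0ms=6/5b
3) 1440.0ms=9/5b +480.0ms=3/5b
4) 1920.0ms=12/5b +480.0ms=3/5b
5) 2400.0ms=3b +1200.0ms=3/2b
6) 3600.0ms=9/2b +1200.0ms=3/2b
7) 4800.0ms=6b +1200.0ms=3/2b
8) 6000.0ms=15/2b +600.0ms=3/4b
9) 6600.0ms=33/4b +600.0ms=3/4b
Σ=9b of 9 (75bpm 3/8) — PASS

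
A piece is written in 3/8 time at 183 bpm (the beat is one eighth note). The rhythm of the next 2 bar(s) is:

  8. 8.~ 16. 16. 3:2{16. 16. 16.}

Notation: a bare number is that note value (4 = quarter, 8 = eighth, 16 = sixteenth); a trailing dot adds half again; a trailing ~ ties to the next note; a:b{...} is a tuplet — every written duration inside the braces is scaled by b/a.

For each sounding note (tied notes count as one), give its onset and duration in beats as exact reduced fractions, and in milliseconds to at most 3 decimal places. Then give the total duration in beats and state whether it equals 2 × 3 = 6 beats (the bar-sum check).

1) 0.0ms=0b +491.803ms=3/2b
2) 491.803ms=3/2b +737.705ms=9/4b
3) 1229.508ms=15/4b +245.902ms=3/4b
4) 1475.41ms=9/2b +163.934ms=1/2b
5) 1639.344ms=5b +163.934ms=1/2b
6) 1803.279ms=11/2b +163.934ms=1/2b
Σ=6b of 6 (183bpm 3/8) — PASS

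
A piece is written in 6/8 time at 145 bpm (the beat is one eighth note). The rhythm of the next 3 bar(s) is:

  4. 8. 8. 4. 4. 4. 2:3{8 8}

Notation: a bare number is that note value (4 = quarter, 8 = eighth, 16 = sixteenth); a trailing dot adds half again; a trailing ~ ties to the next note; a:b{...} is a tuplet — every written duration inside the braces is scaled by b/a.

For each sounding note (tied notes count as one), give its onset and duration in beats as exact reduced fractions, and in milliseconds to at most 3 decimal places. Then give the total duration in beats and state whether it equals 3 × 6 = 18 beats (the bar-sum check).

1) 0.0ms=0b +1241.379ms=3b
2) 1241.379ms=3b +620.69ms=3/2b
3) 1862.069ms=9/2b +620.69ms=3/2b
4) 2482.759ms=6b +1241.379ms=3b
5) 3724.138ms=9b +1241.379ms=3b
6) 4965.517ms=12b +1241.379ms=3b
7) 6206.897ms=15b +620.69ms=3/2b
8) 6827.586ms=33/2b +620.69ms=3/2b
Σ=18b of 18 (145bpm 6/8) — PASS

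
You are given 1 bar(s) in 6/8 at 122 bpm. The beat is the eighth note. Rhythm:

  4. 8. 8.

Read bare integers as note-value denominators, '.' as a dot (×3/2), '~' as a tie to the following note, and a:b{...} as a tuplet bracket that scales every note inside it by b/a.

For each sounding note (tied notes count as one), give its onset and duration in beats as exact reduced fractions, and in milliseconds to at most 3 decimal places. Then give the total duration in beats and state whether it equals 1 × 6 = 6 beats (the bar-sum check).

1) 0.0ms=0b +1475.41ms=3b
2) 1475.41ms=3b +737.705ms=3/2b
3) 2213.115ms=9/2b +737.705ms=3/2b
Σ=6b of 6 (122bpm 6/8) — PASS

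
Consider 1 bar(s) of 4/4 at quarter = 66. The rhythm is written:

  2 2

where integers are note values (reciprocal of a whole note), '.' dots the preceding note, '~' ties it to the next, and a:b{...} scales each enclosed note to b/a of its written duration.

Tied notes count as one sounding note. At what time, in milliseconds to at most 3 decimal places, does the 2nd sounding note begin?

note 2 onset = 2b = 1818.182ms

1. 0.0ms @ 0 + 1818.182ms (2)
2. 1818.182ms @ 2 + 1818.182ms (2)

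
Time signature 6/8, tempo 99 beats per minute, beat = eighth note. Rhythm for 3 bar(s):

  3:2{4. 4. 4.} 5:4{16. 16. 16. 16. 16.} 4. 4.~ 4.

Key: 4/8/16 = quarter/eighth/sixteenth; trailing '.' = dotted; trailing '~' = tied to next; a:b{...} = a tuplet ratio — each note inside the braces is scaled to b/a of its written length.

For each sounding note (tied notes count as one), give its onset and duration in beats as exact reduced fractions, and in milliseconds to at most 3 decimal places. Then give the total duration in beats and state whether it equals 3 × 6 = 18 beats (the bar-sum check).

1) 0.0ms=0b +1212.121ms=2b
2) 1212.121ms=2b +1212.121ms=2b
3) 2424.242ms=4b +1212.121ms=2b
4) 3636.364ms=6b +363.636ms=3/5b
5) 4000.0ms=33/5b +363.636ms=3/5b
6) 4363.636ms=36/5b +363.636ms=3/5b
7) 4727.273ms=39/5b +363.636ms=3/5b
8) 5090.909ms=42/5b +363.636ms=3/5b
9) 5454.545ms=9b +1818.182ms=3b
10) 7272.727ms=12b +3636.364ms=6b
Σ=18b of 18 (99bpm 6/8) — PASS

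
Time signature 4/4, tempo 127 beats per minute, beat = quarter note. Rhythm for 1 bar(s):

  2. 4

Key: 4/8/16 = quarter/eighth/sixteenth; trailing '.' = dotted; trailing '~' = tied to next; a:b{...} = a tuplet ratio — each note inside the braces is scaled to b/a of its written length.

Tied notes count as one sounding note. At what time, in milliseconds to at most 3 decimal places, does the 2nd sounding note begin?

1. 0.0ms @ 0 + 1417.323ms (3)
2. 1417.323ms @ 3 + 472.441ms (1)

note 2 onset = 3b = 1417.323ms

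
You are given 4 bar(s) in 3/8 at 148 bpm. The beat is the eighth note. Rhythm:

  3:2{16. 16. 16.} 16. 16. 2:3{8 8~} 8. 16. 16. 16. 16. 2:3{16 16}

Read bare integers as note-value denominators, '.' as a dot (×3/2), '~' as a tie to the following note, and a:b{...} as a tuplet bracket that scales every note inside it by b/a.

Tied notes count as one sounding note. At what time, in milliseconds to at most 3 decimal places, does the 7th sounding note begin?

note 7 onset = 9/2b = 1824.324ms

1. 0.0ms @ 0 + 202.703ms (1/2)
2. 202.703ms @ 1/2 + 202.703ms (1/2)
3. 405.405ms @ 1 + 202.703ms (1/2)
4. 608.108ms @ 3/2 + 304.054ms (3/4)
5. 912.162ms @ 9/4 + 304.054ms (3/4)
6. 1216.216ms @ 3 + 608.108ms (3/2)
7. 1824.324ms @ 9/2 + 1216.216ms (3)
8. 3040.541ms @ 15/2 + 304.054ms (3/4)
9. 3344.595ms @ 33/4 + 304.054ms (3/4)
10. 3648.649ms @ 9 + 304.054ms (3/4)
11. 3952.703ms @ 39/4 + 304.054ms (3/4)
12. 4256.757ms @ 21/2 + 304.054ms (3/4)
13. 4560.811ms @ 45/4 + 304.054ms (3/4)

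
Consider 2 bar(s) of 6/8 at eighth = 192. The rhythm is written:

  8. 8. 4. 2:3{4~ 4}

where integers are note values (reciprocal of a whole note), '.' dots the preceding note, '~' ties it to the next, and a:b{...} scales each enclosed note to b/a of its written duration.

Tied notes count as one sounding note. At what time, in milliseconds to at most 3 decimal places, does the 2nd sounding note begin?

1. 0.0ms @ 0 + 468.75ms (3/2)
2. 468.75ms @ 3/2 + 468.75ms (3/2)
3. 937.5ms @ 3 + 937.5ms (3)
4. 1875.0ms @ 6 + 1875.0ms (6)

note 2 onset = 3/2b = 468.75ms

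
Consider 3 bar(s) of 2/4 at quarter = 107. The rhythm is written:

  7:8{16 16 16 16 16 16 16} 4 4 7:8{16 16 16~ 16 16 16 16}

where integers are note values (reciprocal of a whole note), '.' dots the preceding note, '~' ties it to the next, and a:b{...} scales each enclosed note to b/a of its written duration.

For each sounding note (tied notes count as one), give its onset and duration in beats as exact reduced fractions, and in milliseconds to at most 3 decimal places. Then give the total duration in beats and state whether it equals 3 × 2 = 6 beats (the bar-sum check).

1) 0.0ms=0b +160.214ms=2/7b
2) 160.214ms=2/7b +160.214ms=2/7b
3) 320.427ms=4/7b +160.214ms=2/7b
4) 480.641ms=6/7b +160.214ms=2/7b
5) 640.854ms=8/7b +160.214ms=2/7b
6) 801.068ms=10/7b +160.214ms=2/7b
7) 961.282ms=12/7b +160.214ms=2/7b
8) 1121.495ms=2b +560.748ms=1b
9) 1682.243ms=3b +560.748ms=1b
10) 2242.991ms=4b +160.214ms=2/7b
11) 2403.204ms=30/7b +160.214ms=2/7b
12) 2563.418ms=32/7b +320.427ms=4/7b
13) 2883.845ms=36/7b +160.214ms=2/7b
14) 3044.059ms=38/7b +160.214ms=2/7b
15) 3204.272ms=40/7b +160.214ms=2/7b
Σ=6b of 6 (107bpm 2/4) — PASS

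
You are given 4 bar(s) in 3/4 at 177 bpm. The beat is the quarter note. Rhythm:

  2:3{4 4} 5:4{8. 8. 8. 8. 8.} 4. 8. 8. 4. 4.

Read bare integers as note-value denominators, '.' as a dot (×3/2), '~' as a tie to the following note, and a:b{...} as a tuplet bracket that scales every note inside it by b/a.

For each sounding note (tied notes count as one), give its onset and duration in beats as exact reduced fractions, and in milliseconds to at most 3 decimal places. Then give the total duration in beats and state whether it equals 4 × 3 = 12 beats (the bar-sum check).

1) 0.0ms=0b +508.475ms=3/2b
2) 508.475ms=3/2b +508.475ms=3/2b
3) 1016.949ms=3b +203.39ms=3/5b
4) 1220.339ms=18/5b +203.39ms=3/5b
5) 1423.729ms=21/5b +203.39ms=3/5b
6) 1627.119ms=24/5b +203.39ms=3/5b
7) 1830.508ms=27/5b +203.39ms=3/5b
8) 2033.898ms=6b +508.475ms=3/2b
9) 2542.373ms=15/2b +254.237ms=3/4b
10) 2796.61ms=33/4b +254.237ms=3/4b
11) 3050.847ms=9b +508.475ms=3/2b
12) 3559.322ms=21/2b +508.475ms=3/2b
Σ=12b of 12 (177bpm 3/4) — PASS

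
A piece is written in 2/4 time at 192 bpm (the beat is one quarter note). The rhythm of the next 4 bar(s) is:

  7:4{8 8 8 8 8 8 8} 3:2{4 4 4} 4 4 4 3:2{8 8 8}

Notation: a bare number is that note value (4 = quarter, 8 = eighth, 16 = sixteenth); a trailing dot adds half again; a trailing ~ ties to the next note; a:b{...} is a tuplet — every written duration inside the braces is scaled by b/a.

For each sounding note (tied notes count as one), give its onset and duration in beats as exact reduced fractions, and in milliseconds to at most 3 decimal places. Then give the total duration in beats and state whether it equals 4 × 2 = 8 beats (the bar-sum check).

1) 0.0ms=0b +89.286ms=2/7b
2) 89.286ms=2/7b +89.286ms=2/7b
3) 178.571ms=4/7b +89.286ms=2/7b
4) 267.857ms=6/7b +89.286ms=2/7b
5) 357.143ms=8/7b +89.286ms=2/7b
6) 446.429ms=10/7b +89.286ms=2/7b
7) 535.714ms=12/7b +89.286ms=2/7b
8) 625.0ms=2b +208.333ms=2/3b
9) 833.333ms=8/3b +208.333ms=2/3b
10) 1041.667ms=10/3b +208.333ms=2/3b
11) 1250.0ms=4b +312.5ms=1b
12) 1562.5ms=5b +312.5ms=1b
13) 1875.0ms=6b +312.5ms=1b
14) 2187.5ms=7b +104.167ms=1/3b
15) 2291.667ms=22/3b +104.167ms=1/3b
16) 2395.833ms=23/3b +104.167ms=1/3b
Σ=8b of 8 (192bpm 2/4) — PASS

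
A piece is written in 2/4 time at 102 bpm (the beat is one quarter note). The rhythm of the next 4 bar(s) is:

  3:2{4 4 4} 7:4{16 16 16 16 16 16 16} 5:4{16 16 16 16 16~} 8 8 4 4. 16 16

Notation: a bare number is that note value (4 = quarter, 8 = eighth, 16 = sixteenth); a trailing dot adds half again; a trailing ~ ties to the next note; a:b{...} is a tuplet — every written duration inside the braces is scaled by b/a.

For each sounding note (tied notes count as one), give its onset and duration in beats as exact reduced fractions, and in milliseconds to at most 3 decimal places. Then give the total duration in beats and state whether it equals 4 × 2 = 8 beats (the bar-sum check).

1) 0.0ms=0b +392.157ms=2/3b
2) 392.157ms=2/3b +392.157ms=2/3b
3) 784.314ms=4/3b +392.157ms=2/3b
4) 1176.471ms=2b +84.034ms=1/7b
5) 1260.504ms=15/7b +84.034ms=1/7b
6) 1344.538ms=16/7b +84.034ms=1/7b
7) 1428.571ms=17/7b +84.034ms=1/7b
8) 1512.605ms=18/7b +84.034ms=1/7b
9) 1596.639ms=19/7b +84.034ms=1/7b
10) 1680.672ms=20/7b +84.034ms=1/7b
11) 1764.706ms=3b +117.647ms=1/5b
12) 1882.353ms=16/5b +117.647ms=1/5b
13) 2000.0ms=17/5b +117.647ms=1/5b
14) 2117.647ms=18/5b +117.647ms=1/5b
15) 2235.294ms=19/5b +411.765ms=7/10b
16) 2647.059ms=9/2b +294.118ms=1/2b
17) 2941.176ms=5b +588.235ms=1b
18) 3529.412ms=6b +882.353ms=3/2b
19) 4411.765ms=15/2b +147.059ms=1/4b
20) 4558.824ms=31/4b +147.059ms=1/4b
Σ=8b of 8 (102bpm 2/4) — PASS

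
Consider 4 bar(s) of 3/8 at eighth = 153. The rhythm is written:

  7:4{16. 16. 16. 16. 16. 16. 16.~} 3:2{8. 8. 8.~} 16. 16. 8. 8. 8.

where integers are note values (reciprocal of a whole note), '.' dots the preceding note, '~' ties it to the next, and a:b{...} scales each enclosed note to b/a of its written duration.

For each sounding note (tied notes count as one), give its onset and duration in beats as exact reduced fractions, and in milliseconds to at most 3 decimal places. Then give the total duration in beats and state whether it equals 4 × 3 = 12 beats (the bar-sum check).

1) 0.0ms=0b +168.067ms=3/7b
2) 168.067ms=3/7b +168.067ms=3/7b
3) 336.134ms=6/7b +168.067ms=3/7b
4) 504.202ms=9/7b +168.067ms=3/7b
5) 672.269ms=12/7b +168.067ms=3/7b
6) 840.336ms=15/7b +168.067ms=3/7b
7) 1008.403ms=18/7b +560.224ms=10/7b
8) 1568.627ms=4b +392.157ms=1b
9) 1960.784ms=5b +686.275ms=7/4b
10) 2647.059ms=27/4b +294.118ms=3/4b
11) 2941.176ms=15/2b +588.235ms=3/2b
12) 3529.412ms=9b +588.235ms=3/2b
13) 4117.647ms=21/2b +588.235ms=3/2b
Σ=12b of 12 (153bpm 3/8) — PASS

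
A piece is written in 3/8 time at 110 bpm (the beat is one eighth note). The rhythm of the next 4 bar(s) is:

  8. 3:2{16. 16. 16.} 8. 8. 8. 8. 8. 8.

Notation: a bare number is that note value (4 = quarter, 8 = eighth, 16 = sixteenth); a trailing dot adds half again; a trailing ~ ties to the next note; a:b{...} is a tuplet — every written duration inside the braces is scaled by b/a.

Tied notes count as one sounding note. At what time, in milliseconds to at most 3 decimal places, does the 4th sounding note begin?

1. 0.0ms @ 0 + 818.182ms (3/2)
2. 818.182ms @ 3/2 + 272.727ms (1/2)
3. 1090.909ms @ 2 + 272.727ms (1/2)
4. 1363.636ms @ 5/2 + 272.727ms (1/2)
5. 1636.364ms @ 3 + 818.182ms (3/2)
6. 2454.545ms @ 9/2 + 818.182ms (3/2)
7. 3272.727ms @ 6 + 818.182ms (3/2)
8. 4090.909ms @ 15/2 + 818.182ms (3/2)
9. 4909.091ms @ 9 + 818.182ms (3/2)
10. 5727.273ms @ 21/2 + 818.182ms (3/2)

note 4 onset = 5/2b = 1363.636ms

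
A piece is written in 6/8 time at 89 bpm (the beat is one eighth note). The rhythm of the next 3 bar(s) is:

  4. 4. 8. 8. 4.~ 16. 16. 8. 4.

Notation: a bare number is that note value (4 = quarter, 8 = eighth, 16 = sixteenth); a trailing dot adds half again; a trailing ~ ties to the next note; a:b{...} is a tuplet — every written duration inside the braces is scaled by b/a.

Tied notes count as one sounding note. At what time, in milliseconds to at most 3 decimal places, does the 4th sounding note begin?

note 4 onset = 15/2b = 5056.18ms

1. 0.0ms @ 0 + 2022.472ms (3)
2. 2022.472ms @ 3 + 2022.472ms (3)
3. 4044.944ms @ 6 + 1011.236ms (3/2)
4. 5056.18ms @ 15/2 + 1011.236ms (3/2)
5. 6067.416ms @ 9 + 2528.09ms (15/4)
6. 8595.506ms @ 51/4 + 505.618ms (3/4)
7. 9101.124ms @ 27/2 + 1011.236ms (3/2)
8. 10112.36ms @ 15 + 2022.472ms (3)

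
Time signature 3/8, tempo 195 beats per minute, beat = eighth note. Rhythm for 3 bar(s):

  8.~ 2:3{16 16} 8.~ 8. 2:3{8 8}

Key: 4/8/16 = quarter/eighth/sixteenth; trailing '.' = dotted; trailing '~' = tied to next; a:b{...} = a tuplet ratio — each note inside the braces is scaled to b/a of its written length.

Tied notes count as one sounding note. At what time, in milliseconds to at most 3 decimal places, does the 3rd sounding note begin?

1. 0.0ms @ 0 + 692.308ms (9/4)
2. 692.308ms @ 9/4 + 230.769ms (3/4)
3. 923.077ms @ 3 + 923.077ms (3)
4. 1846.154ms @ 6 + 461.538ms (3/2)
5. 2307.692ms @ 15/2 + 461.538ms (3/2)

note 3 onset = 3b = 923.077ms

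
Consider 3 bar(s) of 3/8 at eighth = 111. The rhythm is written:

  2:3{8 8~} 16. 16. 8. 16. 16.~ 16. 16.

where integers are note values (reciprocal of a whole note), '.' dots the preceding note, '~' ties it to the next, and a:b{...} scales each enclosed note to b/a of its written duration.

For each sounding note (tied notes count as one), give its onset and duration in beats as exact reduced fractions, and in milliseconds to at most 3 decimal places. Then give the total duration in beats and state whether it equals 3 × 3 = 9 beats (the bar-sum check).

1) 0.0ms=0b +810.811ms=3/2b
2) 810.811ms=3/2b +1216.216ms=9/4b
3) 2027.027ms=15/4b +405.405ms=3/4b
4) 2432.432ms=9/2b +810.811ms=3/2b
5) 3243.243ms=6b +405.405ms=3/4b
6) 3648.649ms=27/4b +810.811ms=3/2b
7) 4459.459ms=33/4b +405.405ms=3/4b
Σ=9b of 9 (111bpm 3/8) — PASS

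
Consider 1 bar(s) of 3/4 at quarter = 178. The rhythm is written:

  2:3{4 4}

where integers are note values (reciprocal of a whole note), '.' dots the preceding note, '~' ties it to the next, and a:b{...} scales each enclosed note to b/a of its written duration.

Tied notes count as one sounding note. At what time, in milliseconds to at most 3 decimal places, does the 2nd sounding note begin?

1. 0.0ms @ 0 + 505.618ms (3/2)
2. 505.618ms @ 3/2 + 505.618ms (3/2)

note 2 onset = 3/2b = 505.618ms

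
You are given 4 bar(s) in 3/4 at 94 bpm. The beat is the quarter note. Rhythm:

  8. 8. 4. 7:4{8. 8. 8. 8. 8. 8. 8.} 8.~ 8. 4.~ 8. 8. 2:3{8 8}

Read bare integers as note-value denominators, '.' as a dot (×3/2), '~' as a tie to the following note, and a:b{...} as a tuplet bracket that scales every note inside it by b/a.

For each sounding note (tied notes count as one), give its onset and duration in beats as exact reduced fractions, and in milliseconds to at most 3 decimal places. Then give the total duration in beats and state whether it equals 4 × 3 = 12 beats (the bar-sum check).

1) 0.0ms=0b +478.723ms=3/4b
2) 478.723ms=3/4b +478.723ms=3/4b
3) 957.447ms=3/2b +957.447ms=3/2b
4) 1914.894ms=3b +273.556ms=3/7b
5) 2188.45ms=24/7b +273.556ms=3/7b
6) 2462.006ms=27/7b +273.556ms=3/7b
7) 2735.562ms=30/7b +273.556ms=3/7b
8) 3009.119ms=33/7b +273.556ms=3/7b
9) 3282.675ms=36/7b +273.556ms=3/7b
10) 3556.231ms=39/7b +273.556ms=3/7b
11) 3829.787ms=6b +957.447ms=3/2b
12) 4787.234ms=15/2b +1436.17ms=9/4b
13) 6223.404ms=39/4b +478.723ms=3/4b
14) 6702.128ms=21/2b +478.723ms=3/4b
15) 7180.851ms=45/4b +478.723ms=3/4b
Σ=12b of 12 (94bpm 3/4) — PASS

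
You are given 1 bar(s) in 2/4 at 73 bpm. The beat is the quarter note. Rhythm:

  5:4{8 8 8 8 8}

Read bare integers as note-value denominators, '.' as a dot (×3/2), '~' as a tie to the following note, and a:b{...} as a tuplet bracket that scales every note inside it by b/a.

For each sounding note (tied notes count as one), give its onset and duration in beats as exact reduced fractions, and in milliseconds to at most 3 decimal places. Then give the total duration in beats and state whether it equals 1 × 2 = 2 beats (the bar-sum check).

1) 0.0ms=0b +328.767ms=2/5b
2) 328.767ms=2/5b +328.767ms=2/5b
3) 657.534ms=4/5b +328.767ms=2/5b
4) 986.301ms=6/5b +328.767ms=2/5b
5) 1315.068ms=8/5b +328.767ms=2/5b
Σ=2b of 2 (73bpm 2/4) — PASS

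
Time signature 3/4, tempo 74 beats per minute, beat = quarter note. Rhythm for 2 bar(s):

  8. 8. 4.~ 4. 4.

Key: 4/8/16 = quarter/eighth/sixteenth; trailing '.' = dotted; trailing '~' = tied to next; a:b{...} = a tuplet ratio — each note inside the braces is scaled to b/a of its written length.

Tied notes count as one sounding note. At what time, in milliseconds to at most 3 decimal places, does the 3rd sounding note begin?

1. 0.0ms @ 0 + 608.108ms (3/4)
2. 608.108ms @ 3/4 + 608.108ms (3/4)
3. 1216.216ms @ 3/2 + 2432.432ms (3)
4. 3648.649ms @ 9/2 + 1216.216ms (3/2)

note 3 onset = 3/2b = 1216.216ms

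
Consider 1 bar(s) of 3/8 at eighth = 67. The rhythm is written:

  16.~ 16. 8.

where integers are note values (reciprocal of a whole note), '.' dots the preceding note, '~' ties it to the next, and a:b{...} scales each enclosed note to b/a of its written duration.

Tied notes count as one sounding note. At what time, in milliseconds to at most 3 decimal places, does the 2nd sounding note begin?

1. 0.0ms @ 0 + 1343.284ms (3/2)
2. 1343.284ms @ 3/2 + 1343.284ms (3/2)

note 2 onset = 3/2b = 1343.284ms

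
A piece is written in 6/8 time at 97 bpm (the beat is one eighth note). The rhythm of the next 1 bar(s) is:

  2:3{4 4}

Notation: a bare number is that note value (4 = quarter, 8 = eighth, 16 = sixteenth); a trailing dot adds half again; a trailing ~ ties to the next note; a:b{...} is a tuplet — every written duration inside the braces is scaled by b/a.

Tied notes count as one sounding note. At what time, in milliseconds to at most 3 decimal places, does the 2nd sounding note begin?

note 2 onset = 3b = 1855.67ms

1. 0.0ms @ 0 + 1855.67ms (3)
2. 1855.67ms @ 3 + 1855.67ms (3)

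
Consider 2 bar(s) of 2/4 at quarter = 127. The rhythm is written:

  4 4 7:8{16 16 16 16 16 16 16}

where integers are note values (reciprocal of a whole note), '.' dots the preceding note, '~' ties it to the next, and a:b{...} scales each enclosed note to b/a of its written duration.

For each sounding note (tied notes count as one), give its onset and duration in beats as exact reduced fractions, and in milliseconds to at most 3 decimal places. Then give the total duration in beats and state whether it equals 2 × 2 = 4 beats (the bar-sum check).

1) 0.0ms=0b +472.441ms=1b
2) 472.441ms=1b +472.441ms=1b
3) 944.882ms=2b +134.983ms=2/7b
4) 1079.865ms=16/7b +134.983ms=2/7b
5) 1214.848ms=18/7b +134.983ms=2/7b
6) 1349.831ms=20/7b +134.983ms=2/7b
7) 1484.814ms=22/7b +134.983ms=2/7b
8) 1619.798ms=24/7b +134.983ms=2/7b
9) 1754.781ms=26/7b +134.983ms=2/7b
Σ=4b of 4 (127bpm 2/4) — PASS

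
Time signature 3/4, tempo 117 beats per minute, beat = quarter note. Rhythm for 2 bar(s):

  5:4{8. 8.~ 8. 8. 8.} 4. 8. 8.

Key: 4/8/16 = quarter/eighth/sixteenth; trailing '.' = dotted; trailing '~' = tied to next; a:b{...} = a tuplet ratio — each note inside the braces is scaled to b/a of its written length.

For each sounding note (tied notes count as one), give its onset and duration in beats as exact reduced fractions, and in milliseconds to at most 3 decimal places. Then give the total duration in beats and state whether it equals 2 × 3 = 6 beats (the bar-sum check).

1) 0.0ms=0b +307.692ms=3/5b
2) 307.692ms=3/5b +615.385ms=6/5b
3) 923.077ms=9/5b +307.692ms=3/5b
4) 1230.769ms=12/5b +307.692ms=3/5b
5) 1538.462ms=3b +769.231ms=3/2b
6) 2307.692ms=9/2b +384.615ms=3/4b
7) 2692.308ms=21/4b +384.615ms=3/4b
Σ=6b of 6 (117bpm 3/4) — PASS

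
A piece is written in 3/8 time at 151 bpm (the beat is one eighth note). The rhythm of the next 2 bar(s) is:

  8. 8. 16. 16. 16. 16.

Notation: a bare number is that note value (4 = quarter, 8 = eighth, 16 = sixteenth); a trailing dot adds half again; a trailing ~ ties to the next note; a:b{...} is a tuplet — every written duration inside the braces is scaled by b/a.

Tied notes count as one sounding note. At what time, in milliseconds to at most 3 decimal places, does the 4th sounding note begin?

1. 0.0ms @ 0 + 596.026ms (3/2)
2. 596.026ms @ 3/2 + 596.026ms (3/2)
3. 1192.053ms @ 3 + 298.013ms (3/4)
4. 1490.066ms @ 15/4 + 298.013ms (3/4)
5. 1788.079ms @ 9/2 + 298.013ms (3/4)
6. 2086.093ms @ 21/4 + 298.013ms (3/4)

note 4 onset = 15/4b = 1490.066ms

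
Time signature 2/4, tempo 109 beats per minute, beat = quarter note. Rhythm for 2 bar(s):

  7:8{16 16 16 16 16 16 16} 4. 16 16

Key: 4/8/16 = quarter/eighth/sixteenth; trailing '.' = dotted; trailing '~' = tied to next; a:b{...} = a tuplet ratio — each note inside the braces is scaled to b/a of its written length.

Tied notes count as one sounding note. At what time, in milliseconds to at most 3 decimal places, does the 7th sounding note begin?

note 7 onset = 12/7b = 943.644ms

1. 0.0ms @ 0 + 157.274ms (2/7)
2. 157.274ms @ 2/7 + 157.274ms (2/7)
3. 314.548ms @ 4/7 + 157.274ms (2/7)
4. 471.822ms @ 6/7 + 157.274ms (2/7)
5. 629.096ms @ 8/7 + 157.274ms (2/7)
6. 786.37ms @ 10/7 + 157.274ms (2/7)
7. 943.644ms @ 12/7 + 157.274ms (2/7)
8. 1100.917ms @ 2 + 825.688ms (3/2)
9. 1926.606ms @ 7/2 + 137.615ms (1/4)
10. 2064.22ms @ 15/4 + 137.615ms (1/4)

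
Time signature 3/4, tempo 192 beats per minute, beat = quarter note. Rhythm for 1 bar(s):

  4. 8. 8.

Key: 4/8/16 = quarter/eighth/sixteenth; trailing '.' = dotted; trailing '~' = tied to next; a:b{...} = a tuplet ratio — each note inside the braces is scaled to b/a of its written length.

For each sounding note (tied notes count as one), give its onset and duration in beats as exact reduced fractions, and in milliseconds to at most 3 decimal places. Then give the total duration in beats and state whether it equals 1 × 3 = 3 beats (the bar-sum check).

1) 0.0ms=0b +468.75ms=3/2b
2) 468.75ms=3/2b +234.375ms=3/4b
3) 703.125ms=9/4b +234.375ms=3/4b
Σ=3b of 3 (192bpm 3/4) — PASS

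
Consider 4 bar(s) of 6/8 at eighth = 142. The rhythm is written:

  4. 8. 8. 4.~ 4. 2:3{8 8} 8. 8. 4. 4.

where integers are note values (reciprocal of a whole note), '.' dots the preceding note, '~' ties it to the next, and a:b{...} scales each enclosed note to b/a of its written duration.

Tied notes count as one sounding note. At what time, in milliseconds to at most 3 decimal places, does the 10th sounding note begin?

note 10 onset = 21b = 8873.239ms

1. 0.0ms @ 0 + 1267.606ms (3)
2. 1267.606ms @ 3 + 633.803ms (3/2)
3. 1901.408ms @ 9/2 + 633.803ms (3/2)
4. 2535.211ms @ 6 + 2535.211ms (6)
5. 5070.423ms @ 12 + 633.803ms (3/2)
6. 5704.225ms @ 27/2 + 633.803ms (3/2)
7. 6338.028ms @ 15 + 633.803ms (3/2)
8. 6971.831ms @ 33/2 + 633.803ms (3/2)
9. 7605.634ms @ 18 + 1267.606ms (3)
10. 8873.239ms @ 21 + 1267.606ms (3)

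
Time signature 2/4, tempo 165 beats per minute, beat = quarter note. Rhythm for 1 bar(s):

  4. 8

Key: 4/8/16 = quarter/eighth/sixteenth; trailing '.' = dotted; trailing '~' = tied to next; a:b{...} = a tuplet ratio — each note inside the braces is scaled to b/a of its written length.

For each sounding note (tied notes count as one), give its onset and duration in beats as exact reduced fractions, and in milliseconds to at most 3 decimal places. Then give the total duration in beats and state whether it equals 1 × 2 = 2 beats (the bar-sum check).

1) 0.0ms=0b +545.455ms=3/2b
2) 545.455ms=3/2b +181.818ms=1/2b
Σ=2b of 2 (165bpm 2/4) — PASS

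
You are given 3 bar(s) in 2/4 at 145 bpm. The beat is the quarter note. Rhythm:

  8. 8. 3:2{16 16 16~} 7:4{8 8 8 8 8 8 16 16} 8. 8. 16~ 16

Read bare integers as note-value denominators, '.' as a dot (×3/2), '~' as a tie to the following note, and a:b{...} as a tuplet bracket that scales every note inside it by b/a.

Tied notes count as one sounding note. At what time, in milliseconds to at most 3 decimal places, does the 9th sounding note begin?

1. 0.0ms @ 0 + 310.345ms (3/4)
2. 310.345ms @ 3/4 + 310.345ms (3/4)
3. 620.69ms @ 3/2 + 68.966ms (1/6)
4. 689.655ms @ 5/3 + 68.966ms (1/6)
5. 758.621ms @ 11/6 + 187.192ms (19/42)
6. 945.813ms @ 16/7 + 118.227ms (2/7)
7. 1064.039ms @ 18/7 + 118.227ms (2/7)
8. 1182.266ms @ 20/7 + 118.227ms (2/7)
9. 1300.493ms @ 22/7 + 118.227ms (2/7)
10. 1418.719ms @ 24/7 + 118.227ms (2/7)
11. 1536.946ms @ 26/7 + 59.113ms (1/7)
12. 1596.059ms @ 27/7 + 59.113ms (1/7)
13. 1655.172ms @ 4 + 310.345ms (3/4)
14. 1965.517ms @ 19/4 + 310.345ms (3/4)
15. 2275.862ms @ 11/2 + 206.897ms (1/2)

note 9 onset = 22/7b = 1300.493ms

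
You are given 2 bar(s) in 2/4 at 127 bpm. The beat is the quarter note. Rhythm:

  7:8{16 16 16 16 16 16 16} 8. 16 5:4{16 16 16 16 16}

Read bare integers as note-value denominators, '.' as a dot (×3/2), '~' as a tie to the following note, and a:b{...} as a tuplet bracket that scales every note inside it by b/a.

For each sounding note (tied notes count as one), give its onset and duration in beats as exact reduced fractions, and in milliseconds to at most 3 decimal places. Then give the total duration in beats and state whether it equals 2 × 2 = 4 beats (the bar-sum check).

1) 0.0ms=0b +134.983ms=2/7b
2) 134.983ms=2/7b +134.983ms=2/7b
3) 269.966ms=4/7b +134.983ms=2/7b
4) 404.949ms=6/7b +134.983ms=2/7b
5) 539.933ms=8/7b +134.983ms=2/7b
6) 674.916ms=10/7b +134.983ms=2/7b
7) 809.899ms=12/7b +134.983ms=2/7b
8) 944.882ms=2b +354.331ms=3/4b
9) 1299.213ms=11/4b +118.11ms=1/4b
10) 1417.323ms=3b +94.488ms=1/5b
11) 1511.811ms=16/5b +94.488ms=1/5b
12) 1606.299ms=17/5b +94.488ms=1/5b
13) 1700.787ms=18/5b +94.488ms=1/5b
14) 1795.276ms=19/5b +94.488ms=1/5b
Σ=4b of 4 (127bpm 2/4) — PASS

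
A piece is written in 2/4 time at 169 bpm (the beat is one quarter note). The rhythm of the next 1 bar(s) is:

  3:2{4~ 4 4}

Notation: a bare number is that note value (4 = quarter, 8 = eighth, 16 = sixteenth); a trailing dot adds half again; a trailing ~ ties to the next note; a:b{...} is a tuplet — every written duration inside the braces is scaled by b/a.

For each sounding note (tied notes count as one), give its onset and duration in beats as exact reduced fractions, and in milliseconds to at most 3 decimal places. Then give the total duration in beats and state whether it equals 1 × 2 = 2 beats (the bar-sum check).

1) 0.0ms=0b +473.373ms=4/3b
2) 473.373ms=4/3b +236.686ms=2/3b
Σ=2b of 2 (169bpm 2/4) — PASS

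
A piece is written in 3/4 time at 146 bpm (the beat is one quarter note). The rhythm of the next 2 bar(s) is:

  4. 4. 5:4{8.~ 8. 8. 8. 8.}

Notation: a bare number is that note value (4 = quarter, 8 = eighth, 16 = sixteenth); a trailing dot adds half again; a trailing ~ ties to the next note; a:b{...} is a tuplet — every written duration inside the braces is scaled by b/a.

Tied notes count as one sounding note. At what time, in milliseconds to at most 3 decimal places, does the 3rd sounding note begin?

note 3 onset = 3b = 1232.877ms

1. 0.0ms @ 0 + 616.438ms (3/2)
2. 616.438ms @ 3/2 + 616.438ms (3/2)
3. 1232.877ms @ 3 + 493.151ms (6/5)
4. 1726.027ms @ 21/5 + 246.575ms (3/5)
5. 1972.603ms @ 24/5 + 246.575ms (3/5)
6. 2219.178ms @ 27/5 + 246.575ms (3/5)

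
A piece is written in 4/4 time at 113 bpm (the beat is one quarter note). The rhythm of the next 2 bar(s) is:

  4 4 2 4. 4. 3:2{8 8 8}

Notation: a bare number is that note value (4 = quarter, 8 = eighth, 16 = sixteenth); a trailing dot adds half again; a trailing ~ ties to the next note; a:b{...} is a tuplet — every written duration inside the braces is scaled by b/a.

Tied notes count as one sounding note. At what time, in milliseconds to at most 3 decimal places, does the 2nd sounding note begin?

1. 0.0ms @ 0 + 530.973ms (1)
2. 530.973ms @ 1 + 530.973ms (1)
3. 1061.947ms @ 2 + 1061.947ms (2)
4. 2123.894ms @ 4 + 796.46ms (3/2)
5. 2920.354ms @ 11/2 + 796.46ms (3/2)
6. 3716.814ms @ 7 + 176.991ms (1/3)
7. 3893.805ms @ 22/3 + 176.991ms (1/3)
8. 4070.796ms @ 23/3 + 176.991ms (1/3)

note 2 onset = 1b = 530.973ms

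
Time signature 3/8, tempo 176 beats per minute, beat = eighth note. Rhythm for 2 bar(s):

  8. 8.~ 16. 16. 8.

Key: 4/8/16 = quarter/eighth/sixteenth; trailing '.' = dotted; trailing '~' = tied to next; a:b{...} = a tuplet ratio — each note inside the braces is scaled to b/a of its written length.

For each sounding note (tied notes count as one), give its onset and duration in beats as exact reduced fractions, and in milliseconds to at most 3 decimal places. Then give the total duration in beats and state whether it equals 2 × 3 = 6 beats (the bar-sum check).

1) 0.0ms=0b +511.364ms=3/2b
2) 511.364ms=3/2b +767.045ms=9/4b
3) 1278.409ms=15/4b +255.682ms=3/4b
4) 1534.091ms=9/2b +511.364ms=3/2b
Σ=6b of 6 (176bpm 3/8) — PASS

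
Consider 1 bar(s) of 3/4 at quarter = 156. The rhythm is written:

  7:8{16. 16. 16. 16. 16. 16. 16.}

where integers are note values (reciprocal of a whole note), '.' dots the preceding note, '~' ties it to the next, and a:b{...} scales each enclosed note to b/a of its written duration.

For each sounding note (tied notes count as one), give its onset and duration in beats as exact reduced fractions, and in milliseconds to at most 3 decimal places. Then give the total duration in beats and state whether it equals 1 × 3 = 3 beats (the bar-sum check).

1) 0.0ms=0b +164.835ms=3/7b
2) 164.835ms=3/7b +164.835ms=3/7b
3) 329.67ms=6/7b +164.835ms=3/7b
4) 494.505ms=9/7b +164.835ms=3/7b
5) 659.341ms=12/7b +164.835ms=3/7b
6) 824.176ms=15/7b +164.835ms=3/7b
7) 989.011ms=18/7b +164.835ms=3/7b
Σ=3b of 3 (156bpm 3/4) — PASS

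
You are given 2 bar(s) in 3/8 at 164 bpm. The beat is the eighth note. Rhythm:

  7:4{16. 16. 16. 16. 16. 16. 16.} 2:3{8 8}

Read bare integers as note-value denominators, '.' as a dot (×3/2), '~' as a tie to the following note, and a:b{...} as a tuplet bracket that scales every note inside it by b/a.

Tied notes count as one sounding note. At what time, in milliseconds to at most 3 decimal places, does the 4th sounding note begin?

note 4 onset = 9/7b = 470.383ms

1. 0.0ms @ 0 + 156.794ms (3/7)
2. 156.794ms @ 3/7 + 156.794ms (3/7)
3. 313.589ms @ 6/7 + 156.794ms (3/7)
4. 470.383ms @ 9/7 + 156.794ms (3/7)
5. 627.178ms @ 12/7 + 156.794ms (3/7)
6. 783.972ms @ 15/7 + 156.794ms (3/7)
7. 940.767ms @ 18/7 + 156.794ms (3/7)
8. 1097.561ms @ 3 + 548.78ms (3/2)
9. 1646.341ms @ 9/2 + 548.78ms (3/2)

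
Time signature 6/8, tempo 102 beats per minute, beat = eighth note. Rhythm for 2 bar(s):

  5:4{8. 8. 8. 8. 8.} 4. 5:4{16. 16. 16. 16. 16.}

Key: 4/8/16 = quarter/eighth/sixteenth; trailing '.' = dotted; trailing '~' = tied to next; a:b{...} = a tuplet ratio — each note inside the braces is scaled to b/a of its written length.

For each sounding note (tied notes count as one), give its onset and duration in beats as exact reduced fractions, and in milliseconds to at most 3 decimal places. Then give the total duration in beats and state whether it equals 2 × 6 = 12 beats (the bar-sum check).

1) 0.0ms=0b +705.882ms=6/5b
2) 705.882ms=6/5b +705.882ms=6/5b
3) 1411.765ms=12/5b +705.882ms=6/5b
4) 2117.647ms=18/5b +705.882ms=6/5b
5) 2823.529ms=24/5b +705.882ms=6/5b
6) 3529.412ms=6b +1764.706ms=3b
7) 5294.118ms=9b +352.941ms=3/5b
8) 5647.059ms=48/5b +352.941ms=3/5b
9) 6000.0ms=51/5b +352.941ms=3/5b
10) 6352.941ms=54/5b +352.941ms=3/5b
11) 6705.882ms=57/5b +352.941ms=3/5b
Σ=12b of 12 (102bpm 6/8) — PASS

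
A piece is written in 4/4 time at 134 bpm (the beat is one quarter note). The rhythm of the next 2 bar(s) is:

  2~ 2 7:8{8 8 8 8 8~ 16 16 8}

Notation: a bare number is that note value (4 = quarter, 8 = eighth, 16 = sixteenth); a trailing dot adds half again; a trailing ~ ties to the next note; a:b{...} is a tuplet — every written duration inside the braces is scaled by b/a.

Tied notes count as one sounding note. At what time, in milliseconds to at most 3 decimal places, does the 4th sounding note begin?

note 4 onset = 36/7b = 2302.772ms

1. 0.0ms @ 0 + 1791.045ms (4)
2. 1791.045ms @ 4 + 255.864ms (4/7)
3. 2046.908ms @ 32/7 + 255.864ms (4/7)
4. 2302.772ms @ 36/7 + 255.864ms (4/7)
5. 2558.635ms @ 40/7 + 255.864ms (4/7)
6. 2814.499ms @ 44/7 + 383.795ms (6/7)
7. 3198.294ms @ 50/7 + 127.932ms (2/7)
8. 3326.226ms @ 52/7 + 255.864ms (4/7)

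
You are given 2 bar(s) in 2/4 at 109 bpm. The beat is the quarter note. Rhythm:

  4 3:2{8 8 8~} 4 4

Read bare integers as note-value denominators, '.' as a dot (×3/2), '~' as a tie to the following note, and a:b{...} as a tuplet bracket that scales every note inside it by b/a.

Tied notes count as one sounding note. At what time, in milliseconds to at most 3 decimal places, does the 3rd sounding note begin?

1. 0.0ms @ 0 + 550.459ms (1)
2. 550.459ms @ 1 + 183.486ms (1/3)
3. 733.945ms @ 4/3 + 183.486ms (1/3)
4. 917.431ms @ 5/3 + 733.945ms (4/3)
5. 1651.376ms @ 3 + 550.459ms (1)

note 3 onset = 4/3b = 733.945ms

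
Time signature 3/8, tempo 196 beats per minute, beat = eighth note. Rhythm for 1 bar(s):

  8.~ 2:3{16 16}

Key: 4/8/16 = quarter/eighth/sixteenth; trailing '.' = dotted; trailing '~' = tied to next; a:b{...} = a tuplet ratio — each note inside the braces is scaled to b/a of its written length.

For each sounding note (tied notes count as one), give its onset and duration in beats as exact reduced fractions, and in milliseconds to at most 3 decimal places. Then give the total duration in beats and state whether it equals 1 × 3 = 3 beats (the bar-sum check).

1) 0.0ms=0b +688.776ms=9/4b
2) 688.776ms=9/4b +229.592ms=3/4b
Σ=3b of 3 (196bpm 3/8) — PASS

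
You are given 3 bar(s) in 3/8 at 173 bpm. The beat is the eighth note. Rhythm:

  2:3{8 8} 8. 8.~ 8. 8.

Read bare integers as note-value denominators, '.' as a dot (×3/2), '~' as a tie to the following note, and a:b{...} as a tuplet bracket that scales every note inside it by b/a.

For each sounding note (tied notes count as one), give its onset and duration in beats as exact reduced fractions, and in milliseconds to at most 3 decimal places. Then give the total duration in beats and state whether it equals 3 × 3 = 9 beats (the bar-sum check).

1) 0.0ms=0b +520.231ms=3/2b
2) 520.231ms=3/2b +520.231ms=3/2b
3) 1040.462ms=3b +520.231ms=3/2b
4) 1560.694ms=9/2b +1040.462ms=3b
5) 2601.156ms=15/2b +520.231ms=3/2b
Σ=9b of 9 (173bpm 3/8) — PASS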